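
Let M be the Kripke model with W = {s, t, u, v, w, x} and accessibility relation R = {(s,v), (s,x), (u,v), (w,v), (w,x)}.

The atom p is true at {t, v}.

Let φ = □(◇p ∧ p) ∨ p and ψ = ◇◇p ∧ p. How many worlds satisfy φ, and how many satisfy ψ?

3 and 0

For □(◇p ∧ p) ∨ p:
s: □(◇p ∧ p) is F, p is F. ✗
t: □(◇p ∧ p) is T, p is T. ✓
u: □(◇p ∧ p) is F, p is F. ✗
v: □(◇p ∧ p) is T, p is T. ✓
w: □(◇p ∧ p) is F, p is F. ✗
x: □(◇p ∧ p) is T, p is F. ✓
— 3 worlds.
For ◇◇p ∧ p:
s: ◇◇p is F, p is F. ✗
t: ◇◇p is F, p is T. ✗
u: ◇◇p is F, p is F. ✗
v: ◇◇p is F, p is T. ✗
w: ◇◇p is F, p is F. ✗
x: ◇◇p is F, p is F. ✗
— 0 worlds.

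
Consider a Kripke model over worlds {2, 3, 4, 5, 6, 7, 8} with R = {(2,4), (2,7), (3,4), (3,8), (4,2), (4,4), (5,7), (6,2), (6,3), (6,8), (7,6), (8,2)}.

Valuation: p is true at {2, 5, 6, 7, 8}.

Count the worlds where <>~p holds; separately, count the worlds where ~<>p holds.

For <>~p:
2: successors {4, 7}; ~p there: 4:T, 7:F. ✓
3: successors {4, 8}; ~p there: 4:T, 8:F. ✓
4: successors {2, 4}; ~p there: 2:F, 4:T. ✓
5: successors {7}; ~p there: 7:F. ✗
6: successors {2, 3, 8}; ~p there: 2:F, 3:T, 8:F. ✓
7: successors {6}; ~p there: 6:F. ✗
8: successors {2}; ~p there: 2:F. ✗
— 4 worlds.
For ~<>p:
2: <>p is T. ✗
3: <>p is T. ✗
4: <>p is T. ✗
5: <>p is T. ✗
6: <>p is T. ✗
7: <>p is T. ✗
8: <>p is T. ✗
— 0 worlds.

4 and 0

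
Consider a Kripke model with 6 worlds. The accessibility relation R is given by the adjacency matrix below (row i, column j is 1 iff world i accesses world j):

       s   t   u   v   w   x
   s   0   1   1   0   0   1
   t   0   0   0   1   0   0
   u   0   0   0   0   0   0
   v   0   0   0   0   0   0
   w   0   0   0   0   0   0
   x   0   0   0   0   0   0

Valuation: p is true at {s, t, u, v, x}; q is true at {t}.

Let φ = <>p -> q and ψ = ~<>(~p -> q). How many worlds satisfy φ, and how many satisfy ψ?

For <>p -> q:
s: <>p is T, q is F. ✗
t: <>p is T, q is T. ✓
u: <>p is F, q is F. ✓
v: <>p is F, q is F. ✓
w: <>p is F, q is F. ✓
x: <>p is F, q is F. ✓
— 5 worlds.
For ~<>(~p -> q):
s: <>(~p -> q) is T. ✗
t: <>(~p -> q) is T. ✗
u: <>(~p -> q) is F. ✓
v: <>(~p -> q) is F. ✓
w: <>(~p -> q) is F. ✓
x: <>(~p -> q) is F. ✓
— 4 worlds.

5 and 4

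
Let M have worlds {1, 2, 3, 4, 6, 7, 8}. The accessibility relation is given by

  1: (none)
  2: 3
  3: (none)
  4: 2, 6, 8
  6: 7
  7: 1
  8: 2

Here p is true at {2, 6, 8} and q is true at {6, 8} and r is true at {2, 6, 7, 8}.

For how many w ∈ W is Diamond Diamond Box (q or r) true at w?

3

1: no successors, so Diamond Diamond Box (q or r) fails. ✗
2: successors {3}; Diamond Box (q or r) there: 3:F. ✗
3: no successors, so Diamond Diamond Box (q or r) fails. ✗
4: successors {2, 6, 8}; Diamond Box (q or r) there: 2:T, 6:F, 8:F. ✓
6: successors {7}; Diamond Box (q or r) there: 7:T. ✓
7: successors {1}; Diamond Box (q or r) there: 1:F. ✗
8: successors {2}; Diamond Box (q or r) there: 2:T. ✓
Satisfying worlds: {4, 6, 8}.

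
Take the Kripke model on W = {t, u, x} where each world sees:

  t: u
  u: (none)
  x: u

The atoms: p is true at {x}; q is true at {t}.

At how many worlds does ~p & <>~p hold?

t: ~p is T, <>~p is T. ✓
u: ~p is T, <>~p is F. ✗
x: ~p is F, <>~p is T. ✗
Satisfying worlds: {t}.

1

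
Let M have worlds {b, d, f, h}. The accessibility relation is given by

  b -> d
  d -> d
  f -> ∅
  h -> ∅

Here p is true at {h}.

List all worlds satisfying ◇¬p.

{b, d}

b: successors {d}; ¬p there: d:T. ✓
d: successors {d}; ¬p there: d:T. ✓
f: no successors, so ◇¬p fails. ✗
h: no successors, so ◇¬p fails. ✗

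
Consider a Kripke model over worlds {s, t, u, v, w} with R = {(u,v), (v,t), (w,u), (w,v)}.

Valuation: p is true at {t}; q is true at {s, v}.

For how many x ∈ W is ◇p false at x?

s: no successors, so ◇p fails. ✗
t: no successors, so ◇p fails. ✗
u: successors {v}; p there: v:F. ✗
v: successors {t}; p there: t:T. ✓
w: successors {u, v}; p there: u:F, v:F. ✗
Satisfying worlds: {v}.
So ◇p fails at the other 4 worlds.

4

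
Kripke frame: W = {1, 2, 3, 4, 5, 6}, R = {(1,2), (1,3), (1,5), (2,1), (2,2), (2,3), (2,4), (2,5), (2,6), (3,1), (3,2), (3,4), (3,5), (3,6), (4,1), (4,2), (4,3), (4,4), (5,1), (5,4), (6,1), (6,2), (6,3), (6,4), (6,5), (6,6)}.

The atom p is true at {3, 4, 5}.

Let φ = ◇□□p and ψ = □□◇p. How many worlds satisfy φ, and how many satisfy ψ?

For ◇□□p:
1: successors {2, 3, 5}; □□p there: 2:F, 3:F, 5:F. ✗
2: successors {1, 2, 3, 4, 5, 6}; □□p there: 1:F, 2:F, 3:F, 4:F, 5:F, 6:F. ✗
3: successors {1, 2, 4, 5, 6}; □□p there: 1:F, 2:F, 4:F, 5:F, 6:F. ✗
4: successors {1, 2, 3, 4}; □□p there: 1:F, 2:F, 3:F, 4:F. ✗
5: successors {1, 4}; □□p there: 1:F, 4:F. ✗
6: successors {1, 2, 3, 4, 5, 6}; □□p there: 1:F, 2:F, 3:F, 4:F, 5:F, 6:F. ✗
— 0 worlds.
For □□◇p:
1: successors {2, 3, 5}; □◇p there: 2:T, 3:T, 5:T. ✓
2: successors {1, 2, 3, 4, 5, 6}; □◇p there: 1:T, 2:T, 3:T, 4:T, 5:T, 6:T. ✓
3: successors {1, 2, 4, 5, 6}; □◇p there: 1:T, 2:T, 4:T, 5:T, 6:T. ✓
4: successors {1, 2, 3, 4}; □◇p there: 1:T, 2:T, 3:T, 4:T. ✓
5: successors {1, 4}; □◇p there: 1:T, 4:T. ✓
6: successors {1, 2, 3, 4, 5, 6}; □◇p there: 1:T, 2:T, 3:T, 4:T, 5:T, 6:T. ✓
— 6 worlds.

0 and 6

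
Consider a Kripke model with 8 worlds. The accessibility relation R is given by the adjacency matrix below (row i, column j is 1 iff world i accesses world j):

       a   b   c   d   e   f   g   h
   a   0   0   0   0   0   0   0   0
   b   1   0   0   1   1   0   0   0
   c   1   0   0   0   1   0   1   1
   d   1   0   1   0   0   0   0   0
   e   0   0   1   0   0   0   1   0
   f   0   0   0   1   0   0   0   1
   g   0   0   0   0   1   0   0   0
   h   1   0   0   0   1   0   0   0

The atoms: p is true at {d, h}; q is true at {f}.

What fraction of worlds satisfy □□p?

a: no successors, so □□p holds vacuously. ✓
b: successors {a, d, e}; □p there: a:T, d:F, e:F. ✗
c: successors {a, e, g, h}; □p there: a:T, e:F, g:F, h:F. ✗
d: successors {a, c}; □p there: a:T, c:F. ✗
e: successors {c, g}; □p there: c:F, g:F. ✗
f: successors {d, h}; □p there: d:F, h:F. ✗
g: successors {e}; □p there: e:F. ✗
h: successors {a, e}; □p there: a:T, e:F. ✗
That's 1 of 8 worlds, so 1/8.

1/8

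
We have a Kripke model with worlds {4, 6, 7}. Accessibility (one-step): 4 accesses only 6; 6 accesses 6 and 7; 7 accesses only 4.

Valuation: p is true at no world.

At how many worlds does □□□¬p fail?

0

4: successors {6}; □□¬p there: 6:T. ✓
6: successors {6, 7}; □□¬p there: 6:T, 7:T. ✓
7: successors {4}; □□¬p there: 4:T. ✓
Satisfying worlds: {4, 6, 7}.
So □□□¬p fails at the other 0 worlds.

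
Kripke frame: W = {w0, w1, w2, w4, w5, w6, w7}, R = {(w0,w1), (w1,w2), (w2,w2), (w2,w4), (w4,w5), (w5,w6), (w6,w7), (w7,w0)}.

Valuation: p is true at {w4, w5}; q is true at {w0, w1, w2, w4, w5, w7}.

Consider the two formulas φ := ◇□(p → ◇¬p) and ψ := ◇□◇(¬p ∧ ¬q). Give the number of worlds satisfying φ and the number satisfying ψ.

For ◇□(p → ◇¬p):
w0: successors {w1}; □(p → ◇¬p) there: w1:T. ✓
w1: successors {w2}; □(p → ◇¬p) there: w2:F. ✗
w2: successors {w2, w4}; □(p → ◇¬p) there: w2:F, w4:T. ✓
w4: successors {w5}; □(p → ◇¬p) there: w5:T. ✓
w5: successors {w6}; □(p → ◇¬p) there: w6:T. ✓
w6: successors {w7}; □(p → ◇¬p) there: w7:T. ✓
w7: successors {w0}; □(p → ◇¬p) there: w0:T. ✓
— 6 worlds.
For ◇□◇(¬p ∧ ¬q):
w0: successors {w1}; □◇(¬p ∧ ¬q) there: w1:F. ✗
w1: successors {w2}; □◇(¬p ∧ ¬q) there: w2:F. ✗
w2: successors {w2, w4}; □◇(¬p ∧ ¬q) there: w2:F, w4:T. ✓
w4: successors {w5}; □◇(¬p ∧ ¬q) there: w5:F. ✗
w5: successors {w6}; □◇(¬p ∧ ¬q) there: w6:F. ✗
w6: successors {w7}; □◇(¬p ∧ ¬q) there: w7:F. ✗
w7: successors {w0}; □◇(¬p ∧ ¬q) there: w0:F. ✗
— 1 world.

6 and 1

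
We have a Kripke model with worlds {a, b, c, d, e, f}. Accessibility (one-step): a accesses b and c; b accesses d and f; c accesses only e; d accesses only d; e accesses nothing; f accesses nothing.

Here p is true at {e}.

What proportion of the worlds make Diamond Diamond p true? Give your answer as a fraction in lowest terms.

a: successors {b, c}; Diamond p there: b:F, c:T. ✓
b: successors {d, f}; Diamond p there: d:F, f:F. ✗
c: successors {e}; Diamond p there: e:F. ✗
d: successors {d}; Diamond p there: d:F. ✗
e: no successors, so Diamond Diamond p fails. ✗
f: no successors, so Diamond Diamond p fails. ✗
That's 1 of 6 worlds, so 1/6.

1/6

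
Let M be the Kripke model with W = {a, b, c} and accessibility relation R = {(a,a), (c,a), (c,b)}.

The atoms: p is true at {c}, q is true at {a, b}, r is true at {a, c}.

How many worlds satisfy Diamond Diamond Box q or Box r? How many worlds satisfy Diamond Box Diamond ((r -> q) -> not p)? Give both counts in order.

3 and 2

For Diamond Diamond Box q or Box r:
a: Diamond Diamond Box q is T, Box r is T. ✓
b: Diamond Diamond Box q is F, Box r is T. ✓
c: Diamond Diamond Box q is T, Box r is F. ✓
— 3 worlds.
For Diamond Box Diamond ((r -> q) -> not p):
a: successors {a}; Box Diamond ((r -> q) -> not p) there: a:T. ✓
b: no successors, so Diamond Box Diamond ((r -> q) -> not p) fails. ✗
c: successors {a, b}; Box Diamond ((r -> q) -> not p) there: a:T, b:T. ✓
— 2 worlds.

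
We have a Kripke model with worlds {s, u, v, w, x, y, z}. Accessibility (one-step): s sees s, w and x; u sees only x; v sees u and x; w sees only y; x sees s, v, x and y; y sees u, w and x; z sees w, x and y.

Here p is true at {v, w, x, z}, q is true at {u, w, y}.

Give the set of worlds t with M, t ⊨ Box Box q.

∅

s: successors {s, w, x}; Box q there: s:F, w:T, x:F. ✗
u: successors {x}; Box q there: x:F. ✗
v: successors {u, x}; Box q there: u:F, x:F. ✗
w: successors {y}; Box q there: y:F. ✗
x: successors {s, v, x, y}; Box q there: s:F, v:F, x:F, y:F. ✗
y: successors {u, w, x}; Box q there: u:F, w:T, x:F. ✗
z: successors {w, x, y}; Box q there: w:T, x:F, y:F. ✗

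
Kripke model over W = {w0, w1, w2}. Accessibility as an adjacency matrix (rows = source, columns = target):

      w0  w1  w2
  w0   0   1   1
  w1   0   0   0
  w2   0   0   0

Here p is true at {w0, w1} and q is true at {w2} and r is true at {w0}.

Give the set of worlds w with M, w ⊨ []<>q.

{w1, w2}

w0: successors {w1, w2}; <>q there: w1:F, w2:F. ✗
w1: no successors, so []<>q holds vacuously. ✓
w2: no successors, so []<>q holds vacuously. ✓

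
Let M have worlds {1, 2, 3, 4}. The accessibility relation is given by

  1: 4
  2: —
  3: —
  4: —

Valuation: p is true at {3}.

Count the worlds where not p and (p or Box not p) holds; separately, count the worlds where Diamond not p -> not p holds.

For not p and (p or Box not p):
1: not p is T, p or Box not p is T. ✓
2: not p is T, p or Box not p is T. ✓
3: not p is F, p or Box not p is T. ✗
4: not p is T, p or Box not p is T. ✓
— 3 worlds.
For Diamond not p -> not p:
1: Diamond not p is T, not p is T. ✓
2: Diamond not p is F, not p is T. ✓
3: Diamond not p is F, not p is F. ✓
4: Diamond not p is F, not p is T. ✓
— 4 worlds.

3 and 4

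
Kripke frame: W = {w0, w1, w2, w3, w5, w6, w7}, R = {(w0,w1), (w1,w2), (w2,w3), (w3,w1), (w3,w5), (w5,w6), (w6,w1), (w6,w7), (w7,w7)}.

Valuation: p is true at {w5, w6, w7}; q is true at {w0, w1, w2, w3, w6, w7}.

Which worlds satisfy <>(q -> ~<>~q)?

{w0, w1, w3, w5, w6, w7}

w0: successors {w1}; q -> ~<>~q there: w1:T. ✓
w1: successors {w2}; q -> ~<>~q there: w2:T. ✓
w2: successors {w3}; q -> ~<>~q there: w3:F. ✗
w3: successors {w1, w5}; q -> ~<>~q there: w1:T, w5:T. ✓
w5: successors {w6}; q -> ~<>~q there: w6:T. ✓
w6: successors {w1, w7}; q -> ~<>~q there: w1:T, w7:T. ✓
w7: successors {w7}; q -> ~<>~q there: w7:T. ✓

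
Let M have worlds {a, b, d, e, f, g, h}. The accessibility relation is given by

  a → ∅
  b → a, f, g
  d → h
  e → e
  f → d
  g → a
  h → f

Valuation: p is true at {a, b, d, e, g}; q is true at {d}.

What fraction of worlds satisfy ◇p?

a: no successors, so ◇p fails. ✗
b: successors {a, f, g}; p there: a:T, f:F, g:T. ✓
d: successors {h}; p there: h:F. ✗
e: successors {e}; p there: e:T. ✓
f: successors {d}; p there: d:T. ✓
g: successors {a}; p there: a:T. ✓
h: successors {f}; p there: f:F. ✗
That's 4 of 7 worlds, so 4/7.

4/7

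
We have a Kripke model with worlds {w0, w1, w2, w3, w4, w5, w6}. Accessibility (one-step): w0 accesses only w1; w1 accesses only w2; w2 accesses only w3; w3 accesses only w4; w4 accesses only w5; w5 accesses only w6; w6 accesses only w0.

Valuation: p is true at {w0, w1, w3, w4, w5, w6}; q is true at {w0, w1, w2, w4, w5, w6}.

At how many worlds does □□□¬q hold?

w0: successors {w1}; □□¬q there: w1:T. ✓
w1: successors {w2}; □□¬q there: w2:F. ✗
w2: successors {w3}; □□¬q there: w3:F. ✗
w3: successors {w4}; □□¬q there: w4:F. ✗
w4: successors {w5}; □□¬q there: w5:F. ✗
w5: successors {w6}; □□¬q there: w6:F. ✗
w6: successors {w0}; □□¬q there: w0:F. ✗
Satisfying worlds: {w0}.

1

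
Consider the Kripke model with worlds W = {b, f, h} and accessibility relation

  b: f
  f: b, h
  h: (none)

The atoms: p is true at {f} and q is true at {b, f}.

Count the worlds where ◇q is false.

1

b: successors {f}; q there: f:T. ✓
f: successors {b, h}; q there: b:T, h:F. ✓
h: no successors, so ◇q fails. ✗
Satisfying worlds: {b, f}.
So ◇q fails at the other 1 world.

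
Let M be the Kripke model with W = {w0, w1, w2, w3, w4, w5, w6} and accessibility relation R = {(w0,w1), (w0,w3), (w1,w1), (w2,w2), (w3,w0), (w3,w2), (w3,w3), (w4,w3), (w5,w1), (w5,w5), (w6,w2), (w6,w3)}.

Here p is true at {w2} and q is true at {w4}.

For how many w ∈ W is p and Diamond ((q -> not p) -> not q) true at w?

w0: p is F, Diamond ((q -> not p) -> not q) is T. ✗
w1: p is F, Diamond ((q -> not p) -> not q) is T. ✗
w2: p is T, Diamond ((q -> not p) -> not q) is T. ✓
w3: p is F, Diamond ((q -> not p) -> not q) is T. ✗
w4: p is F, Diamond ((q -> not p) -> not q) is T. ✗
w5: p is F, Diamond ((q -> not p) -> not q) is T. ✗
w6: p is F, Diamond ((q -> not p) -> not q) is T. ✗
Satisfying worlds: {w2}.

1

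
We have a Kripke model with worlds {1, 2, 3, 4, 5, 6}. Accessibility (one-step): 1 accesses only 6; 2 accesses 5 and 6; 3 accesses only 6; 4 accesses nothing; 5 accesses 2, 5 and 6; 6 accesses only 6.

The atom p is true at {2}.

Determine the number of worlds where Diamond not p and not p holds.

1: Diamond not p is T, not p is T. ✓
2: Diamond not p is T, not p is F. ✗
3: Diamond not p is T, not p is T. ✓
4: Diamond not p is F, not p is T. ✗
5: Diamond not p is T, not p is T. ✓
6: Diamond not p is T, not p is T. ✓
Satisfying worlds: {1, 3, 5, 6}.

4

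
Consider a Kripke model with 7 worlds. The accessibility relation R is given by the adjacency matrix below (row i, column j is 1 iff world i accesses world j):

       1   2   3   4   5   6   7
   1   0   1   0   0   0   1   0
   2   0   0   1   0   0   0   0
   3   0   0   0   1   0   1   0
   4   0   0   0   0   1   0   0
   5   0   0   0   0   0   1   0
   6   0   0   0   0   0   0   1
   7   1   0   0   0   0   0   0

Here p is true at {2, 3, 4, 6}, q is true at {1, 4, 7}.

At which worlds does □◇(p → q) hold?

1: successors {2, 6}; ◇(p → q) there: 2:F, 6:T. ✗
2: successors {3}; ◇(p → q) there: 3:T. ✓
3: successors {4, 6}; ◇(p → q) there: 4:T, 6:T. ✓
4: successors {5}; ◇(p → q) there: 5:F. ✗
5: successors {6}; ◇(p → q) there: 6:T. ✓
6: successors {7}; ◇(p → q) there: 7:T. ✓
7: successors {1}; ◇(p → q) there: 1:F. ✗

{2, 3, 5, 6}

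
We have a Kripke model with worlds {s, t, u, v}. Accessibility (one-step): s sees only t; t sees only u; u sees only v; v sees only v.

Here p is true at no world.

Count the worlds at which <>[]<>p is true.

0

s: successors {t}; []<>p there: t:F. ✗
t: successors {u}; []<>p there: u:F. ✗
u: successors {v}; []<>p there: v:F. ✗
v: successors {v}; []<>p there: v:F. ✗
Satisfying worlds: ∅.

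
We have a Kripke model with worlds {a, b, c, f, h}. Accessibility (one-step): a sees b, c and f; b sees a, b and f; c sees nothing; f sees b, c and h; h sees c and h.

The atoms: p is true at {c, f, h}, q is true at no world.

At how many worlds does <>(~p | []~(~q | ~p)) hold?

4

a: successors {b, c, f}; ~p | []~(~q | ~p) there: b:T, c:T, f:F. ✓
b: successors {a, b, f}; ~p | []~(~q | ~p) there: a:T, b:T, f:F. ✓
c: no successors, so <>(~p | []~(~q | ~p)) fails. ✗
f: successors {b, c, h}; ~p | []~(~q | ~p) there: b:T, c:T, h:F. ✓
h: successors {c, h}; ~p | []~(~q | ~p) there: c:T, h:F. ✓
Satisfying worlds: {a, b, f, h}.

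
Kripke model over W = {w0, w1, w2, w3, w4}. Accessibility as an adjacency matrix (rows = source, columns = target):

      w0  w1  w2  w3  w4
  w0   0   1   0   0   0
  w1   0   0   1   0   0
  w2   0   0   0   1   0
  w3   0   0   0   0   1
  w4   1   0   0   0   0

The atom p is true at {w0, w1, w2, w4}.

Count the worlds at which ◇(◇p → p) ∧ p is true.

3

w0: ◇(◇p → p) is T, p is T. ✓
w1: ◇(◇p → p) is T, p is T. ✓
w2: ◇(◇p → p) is F, p is T. ✗
w3: ◇(◇p → p) is T, p is F. ✗
w4: ◇(◇p → p) is T, p is T. ✓
Satisfying worlds: {w0, w1, w4}.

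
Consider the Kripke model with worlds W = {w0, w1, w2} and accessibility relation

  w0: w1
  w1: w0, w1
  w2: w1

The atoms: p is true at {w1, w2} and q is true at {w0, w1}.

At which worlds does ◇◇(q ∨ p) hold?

w0: successors {w1}; ◇(q ∨ p) there: w1:T. ✓
w1: successors {w0, w1}; ◇(q ∨ p) there: w0:T, w1:T. ✓
w2: successors {w1}; ◇(q ∨ p) there: w1:T. ✓

{w0, w1, w2}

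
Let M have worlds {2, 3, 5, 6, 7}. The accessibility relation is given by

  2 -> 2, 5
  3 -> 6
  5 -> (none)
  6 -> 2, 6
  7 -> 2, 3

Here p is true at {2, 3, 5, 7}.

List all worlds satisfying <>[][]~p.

2: successors {2, 5}; [][]~p there: 2:F, 5:T. ✓
3: successors {6}; [][]~p there: 6:F. ✗
5: no successors, so <>[][]~p fails. ✗
6: successors {2, 6}; [][]~p there: 2:F, 6:F. ✗
7: successors {2, 3}; [][]~p there: 2:F, 3:F. ✗

{2}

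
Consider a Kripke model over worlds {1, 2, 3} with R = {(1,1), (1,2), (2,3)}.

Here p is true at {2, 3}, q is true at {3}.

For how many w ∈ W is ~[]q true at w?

1: []q is F. ✓
2: []q is T. ✗
3: []q is T. ✗
Satisfying worlds: {1}.

1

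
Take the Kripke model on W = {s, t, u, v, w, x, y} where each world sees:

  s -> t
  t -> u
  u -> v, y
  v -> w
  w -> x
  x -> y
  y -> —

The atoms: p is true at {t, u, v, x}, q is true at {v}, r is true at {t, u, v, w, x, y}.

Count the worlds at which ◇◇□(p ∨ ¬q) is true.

5

s: successors {t}; ◇□(p ∨ ¬q) there: t:T. ✓
t: successors {u}; ◇□(p ∨ ¬q) there: u:T. ✓
u: successors {v, y}; ◇□(p ∨ ¬q) there: v:T, y:F. ✓
v: successors {w}; ◇□(p ∨ ¬q) there: w:T. ✓
w: successors {x}; ◇□(p ∨ ¬q) there: x:T. ✓
x: successors {y}; ◇□(p ∨ ¬q) there: y:F. ✗
y: no successors, so ◇◇□(p ∨ ¬q) fails. ✗
Satisfying worlds: {s, t, u, v, w}.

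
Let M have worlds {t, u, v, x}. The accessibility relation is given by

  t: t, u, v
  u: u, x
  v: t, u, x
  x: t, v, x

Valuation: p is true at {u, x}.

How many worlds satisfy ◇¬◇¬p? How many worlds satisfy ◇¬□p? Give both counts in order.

3 and 4

For ◇¬◇¬p:
t: successors {t, u, v}; ¬◇¬p there: t:F, u:T, v:F. ✓
u: successors {u, x}; ¬◇¬p there: u:T, x:F. ✓
v: successors {t, u, x}; ¬◇¬p there: t:F, u:T, x:F. ✓
x: successors {t, v, x}; ¬◇¬p there: t:F, v:F, x:F. ✗
— 3 worlds.
For ◇¬□p:
t: successors {t, u, v}; ¬□p there: t:T, u:F, v:T. ✓
u: successors {u, x}; ¬□p there: u:F, x:T. ✓
v: successors {t, u, x}; ¬□p there: t:T, u:F, x:T. ✓
x: successors {t, v, x}; ¬□p there: t:T, v:T, x:T. ✓
— 4 worlds.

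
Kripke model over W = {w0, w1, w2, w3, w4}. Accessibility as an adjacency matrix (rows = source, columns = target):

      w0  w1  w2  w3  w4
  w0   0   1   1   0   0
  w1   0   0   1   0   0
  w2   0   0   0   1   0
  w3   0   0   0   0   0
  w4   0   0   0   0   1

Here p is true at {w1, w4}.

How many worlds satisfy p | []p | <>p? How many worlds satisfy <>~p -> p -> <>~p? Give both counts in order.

For p | []p | <>p:
w0: p is F, []p | <>p is T. ✓
w1: p is T, []p | <>p is F. ✓
w2: p is F, []p | <>p is F. ✗
w3: p is F, []p | <>p is T. ✓
w4: p is T, []p | <>p is T. ✓
— 4 worlds.
For <>~p -> p -> <>~p:
w0: <>~p is T, p -> <>~p is T. ✓
w1: <>~p is T, p -> <>~p is T. ✓
w2: <>~p is T, p -> <>~p is T. ✓
w3: <>~p is F, p -> <>~p is T. ✓
w4: <>~p is F, p -> <>~p is F. ✓
— 5 worlds.

4 and 5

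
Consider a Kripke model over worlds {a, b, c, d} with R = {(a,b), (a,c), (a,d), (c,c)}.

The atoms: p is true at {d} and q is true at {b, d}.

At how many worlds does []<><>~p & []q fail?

a: []<><>~p is F, []q is F. ✗
b: []<><>~p is T, []q is T. ✓
c: []<><>~p is T, []q is F. ✗
d: []<><>~p is T, []q is T. ✓
Satisfying worlds: {b, d}.
So []<><>~p & []q fails at the other 2 worlds.

2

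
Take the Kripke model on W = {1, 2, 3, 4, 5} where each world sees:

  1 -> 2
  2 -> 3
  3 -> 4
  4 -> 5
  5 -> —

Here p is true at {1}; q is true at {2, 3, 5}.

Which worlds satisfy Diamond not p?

1: successors {2}; not p there: 2:T. ✓
2: successors {3}; not p there: 3:T. ✓
3: successors {4}; not p there: 4:T. ✓
4: successors {5}; not p there: 5:T. ✓
5: no successors, so Diamond not p fails. ✗

{1, 2, 3, 4}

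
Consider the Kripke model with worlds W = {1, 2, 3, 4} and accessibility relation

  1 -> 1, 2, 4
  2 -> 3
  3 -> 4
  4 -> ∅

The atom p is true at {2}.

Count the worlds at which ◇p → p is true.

1: ◇p is T, p is F. ✗
2: ◇p is F, p is T. ✓
3: ◇p is F, p is F. ✓
4: ◇p is F, p is F. ✓
Satisfying worlds: {2, 3, 4}.

3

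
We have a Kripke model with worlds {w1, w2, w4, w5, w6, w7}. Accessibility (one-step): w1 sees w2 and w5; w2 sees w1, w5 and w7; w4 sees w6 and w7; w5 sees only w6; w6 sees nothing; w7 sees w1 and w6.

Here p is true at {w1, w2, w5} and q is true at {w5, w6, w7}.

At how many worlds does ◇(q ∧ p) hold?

2

w1: successors {w2, w5}; q ∧ p there: w2:F, w5:T. ✓
w2: successors {w1, w5, w7}; q ∧ p there: w1:F, w5:T, w7:F. ✓
w4: successors {w6, w7}; q ∧ p there: w6:F, w7:F. ✗
w5: successors {w6}; q ∧ p there: w6:F. ✗
w6: no successors, so ◇(q ∧ p) fails. ✗
w7: successors {w1, w6}; q ∧ p there: w1:F, w6:F. ✗
Satisfying worlds: {w1, w2}.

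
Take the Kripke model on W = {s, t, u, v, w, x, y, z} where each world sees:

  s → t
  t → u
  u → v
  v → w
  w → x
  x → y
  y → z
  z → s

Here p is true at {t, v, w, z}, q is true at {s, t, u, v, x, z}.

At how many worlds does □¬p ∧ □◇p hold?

s: □¬p is F, □◇p is F. ✗
t: □¬p is T, □◇p is T. ✓
u: □¬p is F, □◇p is T. ✗
v: □¬p is F, □◇p is F. ✗
w: □¬p is T, □◇p is F. ✗
x: □¬p is T, □◇p is T. ✓
y: □¬p is F, □◇p is F. ✗
z: □¬p is T, □◇p is T. ✓
Satisfying worlds: {t, x, z}.

3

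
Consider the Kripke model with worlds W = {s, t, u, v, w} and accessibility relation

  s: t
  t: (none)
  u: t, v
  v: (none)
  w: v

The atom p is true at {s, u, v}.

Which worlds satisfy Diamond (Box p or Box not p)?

{s, u, w}

s: successors {t}; Box p or Box not p there: t:T. ✓
t: no successors, so Diamond (Box p or Box not p) fails. ✗
u: successors {t, v}; Box p or Box not p there: t:T, v:T. ✓
v: no successors, so Diamond (Box p or Box not p) fails. ✗
w: successors {v}; Box p or Box not p there: v:T. ✓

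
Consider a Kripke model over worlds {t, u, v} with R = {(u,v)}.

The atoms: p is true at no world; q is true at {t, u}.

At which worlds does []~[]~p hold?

{t, v}

t: no successors, so []~[]~p holds vacuously. ✓
u: successors {v}; ~[]~p there: v:F. ✗
v: no successors, so []~[]~p holds vacuously. ✓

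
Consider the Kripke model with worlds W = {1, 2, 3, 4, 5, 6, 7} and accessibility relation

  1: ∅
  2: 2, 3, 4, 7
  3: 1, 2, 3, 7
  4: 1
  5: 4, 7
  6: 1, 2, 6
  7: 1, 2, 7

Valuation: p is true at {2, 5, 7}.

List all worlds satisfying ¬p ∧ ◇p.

{3, 6}

1: ¬p is T, ◇p is F. ✗
2: ¬p is F, ◇p is T. ✗
3: ¬p is T, ◇p is T. ✓
4: ¬p is T, ◇p is F. ✗
5: ¬p is F, ◇p is T. ✗
6: ¬p is T, ◇p is T. ✓
7: ¬p is F, ◇p is T. ✗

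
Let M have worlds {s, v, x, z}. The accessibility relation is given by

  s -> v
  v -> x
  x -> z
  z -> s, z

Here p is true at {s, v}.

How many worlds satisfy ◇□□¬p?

s: successors {v}; □□¬p there: v:T. ✓
v: successors {x}; □□¬p there: x:F. ✗
x: successors {z}; □□¬p there: z:F. ✗
z: successors {s, z}; □□¬p there: s:T, z:F. ✓
Satisfying worlds: {s, z}.

2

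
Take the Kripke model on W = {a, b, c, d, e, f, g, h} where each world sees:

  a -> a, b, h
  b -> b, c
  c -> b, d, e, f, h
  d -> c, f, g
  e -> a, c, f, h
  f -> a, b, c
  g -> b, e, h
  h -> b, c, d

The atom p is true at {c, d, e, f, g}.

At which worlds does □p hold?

a: successors {a, b, h}; p there: a:F, b:F, h:F. ✗
b: successors {b, c}; p there: b:F, c:T. ✗
c: successors {b, d, e, f, h}; p there: b:F, d:T, e:T, f:T, h:F. ✗
d: successors {c, f, g}; p there: c:T, f:T, g:T. ✓
e: successors {a, c, f, h}; p there: a:F, c:T, f:T, h:F. ✗
f: successors {a, b, c}; p there: a:F, b:F, c:T. ✗
g: successors {b, e, h}; p there: b:F, e:T, h:F. ✗
h: successors {b, c, d}; p there: b:F, c:T, d:T. ✗

{d}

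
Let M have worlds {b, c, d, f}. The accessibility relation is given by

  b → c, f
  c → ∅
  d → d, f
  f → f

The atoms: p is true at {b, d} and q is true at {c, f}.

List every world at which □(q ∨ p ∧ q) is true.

b: successors {c, f}; q ∨ p ∧ q there: c:T, f:T. ✓
c: no successors, so □(q ∨ p ∧ q) holds vacuously. ✓
d: successors {d, f}; q ∨ p ∧ q there: d:F, f:T. ✗
f: successors {f}; q ∨ p ∧ q there: f:T. ✓

{b, c, f}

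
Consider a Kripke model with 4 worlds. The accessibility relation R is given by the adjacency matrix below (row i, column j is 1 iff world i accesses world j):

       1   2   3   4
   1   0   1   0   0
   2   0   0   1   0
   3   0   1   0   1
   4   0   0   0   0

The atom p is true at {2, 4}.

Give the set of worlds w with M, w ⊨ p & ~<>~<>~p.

{4}

1: p is F, ~<>~<>~p is T. ✗
2: p is T, ~<>~<>~p is F. ✗
3: p is F, ~<>~<>~p is F. ✗
4: p is T, ~<>~<>~p is T. ✓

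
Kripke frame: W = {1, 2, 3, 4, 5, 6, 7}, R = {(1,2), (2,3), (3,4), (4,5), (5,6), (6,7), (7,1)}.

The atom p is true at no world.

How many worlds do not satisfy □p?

1: successors {2}; p there: 2:F. ✗
2: successors {3}; p there: 3:F. ✗
3: successors {4}; p there: 4:F. ✗
4: successors {5}; p there: 5:F. ✗
5: successors {6}; p there: 6:F. ✗
6: successors {7}; p there: 7:F. ✗
7: successors {1}; p there: 1:F. ✗
Satisfying worlds: ∅.
So □p fails at the other 7 worlds.

7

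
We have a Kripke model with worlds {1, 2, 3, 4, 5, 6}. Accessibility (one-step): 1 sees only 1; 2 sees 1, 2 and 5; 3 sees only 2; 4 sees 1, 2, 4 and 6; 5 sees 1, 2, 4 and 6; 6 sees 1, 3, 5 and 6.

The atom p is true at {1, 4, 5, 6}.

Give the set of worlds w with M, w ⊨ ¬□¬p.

1: □¬p is F. ✓
2: □¬p is F. ✓
3: □¬p is T. ✗
4: □¬p is F. ✓
5: □¬p is F. ✓
6: □¬p is F. ✓

{1, 2, 4, 5, 6}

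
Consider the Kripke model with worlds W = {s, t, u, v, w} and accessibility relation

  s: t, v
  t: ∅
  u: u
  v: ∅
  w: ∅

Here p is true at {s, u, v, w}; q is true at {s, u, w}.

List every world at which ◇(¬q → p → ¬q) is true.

s: successors {t, v}; ¬q → p → ¬q there: t:T, v:T. ✓
t: no successors, so ◇(¬q → p → ¬q) fails. ✗
u: successors {u}; ¬q → p → ¬q there: u:T. ✓
v: no successors, so ◇(¬q → p → ¬q) fails. ✗
w: no successors, so ◇(¬q → p → ¬q) fails. ✗

{s, u}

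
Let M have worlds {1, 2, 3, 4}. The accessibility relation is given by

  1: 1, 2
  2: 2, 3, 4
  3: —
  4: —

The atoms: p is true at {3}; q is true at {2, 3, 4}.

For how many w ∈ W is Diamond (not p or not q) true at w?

2

1: successors {1, 2}; not p or not q there: 1:T, 2:T. ✓
2: successors {2, 3, 4}; not p or not q there: 2:T, 3:F, 4:T. ✓
3: no successors, so Diamond (not p or not q) fails. ✗
4: no successors, so Diamond (not p or not q) fails. ✗
Satisfying worlds: {1, 2}.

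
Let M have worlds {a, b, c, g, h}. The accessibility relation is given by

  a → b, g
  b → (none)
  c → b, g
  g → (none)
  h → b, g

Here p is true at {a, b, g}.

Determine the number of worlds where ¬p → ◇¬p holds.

a: ¬p is F, ◇¬p is F. ✓
b: ¬p is F, ◇¬p is F. ✓
c: ¬p is T, ◇¬p is F. ✗
g: ¬p is F, ◇¬p is F. ✓
h: ¬p is T, ◇¬p is F. ✗
Satisfying worlds: {a, b, g}.

3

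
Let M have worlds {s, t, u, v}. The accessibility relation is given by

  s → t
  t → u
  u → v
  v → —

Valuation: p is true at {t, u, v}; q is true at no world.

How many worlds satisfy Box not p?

1

s: successors {t}; not p there: t:F. ✗
t: successors {u}; not p there: u:F. ✗
u: successors {v}; not p there: v:F. ✗
v: no successors, so Box not p holds vacuously. ✓
Satisfying worlds: {v}.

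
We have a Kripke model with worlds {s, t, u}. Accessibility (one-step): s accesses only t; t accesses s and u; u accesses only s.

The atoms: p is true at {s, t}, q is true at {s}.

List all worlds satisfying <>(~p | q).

{t, u}

s: successors {t}; ~p | q there: t:F. ✗
t: successors {s, u}; ~p | q there: s:T, u:T. ✓
u: successors {s}; ~p | q there: s:T. ✓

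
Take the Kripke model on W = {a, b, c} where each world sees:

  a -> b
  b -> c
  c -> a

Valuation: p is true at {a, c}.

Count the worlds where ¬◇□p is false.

2

a: ◇□p is T. ✗
b: ◇□p is T. ✗
c: ◇□p is F. ✓
Satisfying worlds: {c}.
So ¬◇□p fails at the other 2 worlds.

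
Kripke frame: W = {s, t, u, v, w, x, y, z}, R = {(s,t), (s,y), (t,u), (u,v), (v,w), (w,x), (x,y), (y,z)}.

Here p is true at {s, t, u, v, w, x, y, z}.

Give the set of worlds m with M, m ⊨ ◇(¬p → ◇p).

s: successors {t, y}; ¬p → ◇p there: t:T, y:T. ✓
t: successors {u}; ¬p → ◇p there: u:T. ✓
u: successors {v}; ¬p → ◇p there: v:T. ✓
v: successors {w}; ¬p → ◇p there: w:T. ✓
w: successors {x}; ¬p → ◇p there: x:T. ✓
x: successors {y}; ¬p → ◇p there: y:T. ✓
y: successors {z}; ¬p → ◇p there: z:T. ✓
z: no successors, so ◇(¬p → ◇p) fails. ✗

{s, t, u, v, w, x, y}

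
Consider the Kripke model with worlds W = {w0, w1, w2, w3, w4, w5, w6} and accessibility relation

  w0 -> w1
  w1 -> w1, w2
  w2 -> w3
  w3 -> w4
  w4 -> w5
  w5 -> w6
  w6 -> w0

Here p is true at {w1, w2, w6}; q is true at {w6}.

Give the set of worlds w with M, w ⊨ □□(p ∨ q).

w0: successors {w1}; □(p ∨ q) there: w1:T. ✓
w1: successors {w1, w2}; □(p ∨ q) there: w1:T, w2:F. ✗
w2: successors {w3}; □(p ∨ q) there: w3:F. ✗
w3: successors {w4}; □(p ∨ q) there: w4:F. ✗
w4: successors {w5}; □(p ∨ q) there: w5:T. ✓
w5: successors {w6}; □(p ∨ q) there: w6:F. ✗
w6: successors {w0}; □(p ∨ q) there: w0:T. ✓

{w0, w4, w6}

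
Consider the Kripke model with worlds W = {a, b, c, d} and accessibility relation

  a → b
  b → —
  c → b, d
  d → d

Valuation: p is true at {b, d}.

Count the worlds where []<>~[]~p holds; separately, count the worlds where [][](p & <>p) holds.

For []<>~[]~p:
a: successors {b}; <>~[]~p there: b:F. ✗
b: no successors, so []<>~[]~p holds vacuously. ✓
c: successors {b, d}; <>~[]~p there: b:F, d:T. ✗
d: successors {d}; <>~[]~p there: d:T. ✓
— 2 worlds.
For [][](p & <>p):
a: successors {b}; [](p & <>p) there: b:T. ✓
b: no successors, so [][](p & <>p) holds vacuously. ✓
c: successors {b, d}; [](p & <>p) there: b:T, d:T. ✓
d: successors {d}; [](p & <>p) there: d:T. ✓
— 4 worlds.

2 and 4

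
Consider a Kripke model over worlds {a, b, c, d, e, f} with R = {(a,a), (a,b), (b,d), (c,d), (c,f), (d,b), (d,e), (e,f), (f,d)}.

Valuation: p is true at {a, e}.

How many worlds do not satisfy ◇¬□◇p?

a: successors {a, b}; ¬□◇p there: a:T, b:F. ✓
b: successors {d}; ¬□◇p there: d:T. ✓
c: successors {d, f}; ¬□◇p there: d:T, f:F. ✓
d: successors {b, e}; ¬□◇p there: b:F, e:T. ✓
e: successors {f}; ¬□◇p there: f:F. ✗
f: successors {d}; ¬□◇p there: d:T. ✓
Satisfying worlds: {a, b, c, d, f}.
So ◇¬□◇p fails at the other 1 world.

1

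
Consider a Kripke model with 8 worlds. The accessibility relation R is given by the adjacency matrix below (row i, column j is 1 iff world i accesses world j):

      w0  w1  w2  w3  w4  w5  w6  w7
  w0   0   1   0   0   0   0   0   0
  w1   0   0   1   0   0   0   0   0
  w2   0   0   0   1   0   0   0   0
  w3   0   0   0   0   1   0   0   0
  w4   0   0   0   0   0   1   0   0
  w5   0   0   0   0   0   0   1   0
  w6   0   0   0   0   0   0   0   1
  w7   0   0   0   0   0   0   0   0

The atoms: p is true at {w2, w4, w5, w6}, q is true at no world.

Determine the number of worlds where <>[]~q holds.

w0: successors {w1}; []~q there: w1:T. ✓
w1: successors {w2}; []~q there: w2:T. ✓
w2: successors {w3}; []~q there: w3:T. ✓
w3: successors {w4}; []~q there: w4:T. ✓
w4: successors {w5}; []~q there: w5:T. ✓
w5: successors {w6}; []~q there: w6:T. ✓
w6: successors {w7}; []~q there: w7:T. ✓
w7: no successors, so <>[]~q fails. ✗
Satisfying worlds: {w0, w1, w2, w3, w4, w5, w6}.

7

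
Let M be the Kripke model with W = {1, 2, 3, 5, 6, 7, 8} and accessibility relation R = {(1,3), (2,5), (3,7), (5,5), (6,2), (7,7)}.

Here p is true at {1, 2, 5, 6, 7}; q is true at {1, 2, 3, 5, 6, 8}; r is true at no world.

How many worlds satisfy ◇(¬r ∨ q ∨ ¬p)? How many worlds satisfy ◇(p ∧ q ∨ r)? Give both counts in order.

For ◇(¬r ∨ q ∨ ¬p):
1: successors {3}; ¬r ∨ q ∨ ¬p there: 3:T. ✓
2: successors {5}; ¬r ∨ q ∨ ¬p there: 5:T. ✓
3: successors {7}; ¬r ∨ q ∨ ¬p there: 7:T. ✓
5: successors {5}; ¬r ∨ q ∨ ¬p there: 5:T. ✓
6: successors {2}; ¬r ∨ q ∨ ¬p there: 2:T. ✓
7: successors {7}; ¬r ∨ q ∨ ¬p there: 7:T. ✓
8: no successors, so ◇(¬r ∨ q ∨ ¬p) fails. ✗
— 6 worlds.
For ◇(p ∧ q ∨ r):
1: successors {3}; p ∧ q ∨ r there: 3:F. ✗
2: successors {5}; p ∧ q ∨ r there: 5:T. ✓
3: successors {7}; p ∧ q ∨ r there: 7:F. ✗
5: successors {5}; p ∧ q ∨ r there: 5:T. ✓
6: successors {2}; p ∧ q ∨ r there: 2:T. ✓
7: successors {7}; p ∧ q ∨ r there: 7:F. ✗
8: no successors, so ◇(p ∧ q ∨ r) fails. ✗
— 3 worlds.

6 and 3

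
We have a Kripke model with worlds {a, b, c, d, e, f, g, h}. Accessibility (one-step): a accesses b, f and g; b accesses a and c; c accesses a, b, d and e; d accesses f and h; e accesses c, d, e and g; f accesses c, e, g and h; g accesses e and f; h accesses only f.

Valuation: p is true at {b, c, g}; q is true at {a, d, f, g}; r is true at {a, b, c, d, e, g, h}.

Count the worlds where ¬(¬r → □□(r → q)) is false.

7

a: ¬r → □□(r → q) is T. ✗
b: ¬r → □□(r → q) is T. ✗
c: ¬r → □□(r → q) is T. ✗
d: ¬r → □□(r → q) is T. ✗
e: ¬r → □□(r → q) is T. ✗
f: ¬r → □□(r → q) is F. ✓
g: ¬r → □□(r → q) is T. ✗
h: ¬r → □□(r → q) is T. ✗
Satisfying worlds: {f}.
So ¬(¬r → □□(r → q)) fails at the other 7 worlds.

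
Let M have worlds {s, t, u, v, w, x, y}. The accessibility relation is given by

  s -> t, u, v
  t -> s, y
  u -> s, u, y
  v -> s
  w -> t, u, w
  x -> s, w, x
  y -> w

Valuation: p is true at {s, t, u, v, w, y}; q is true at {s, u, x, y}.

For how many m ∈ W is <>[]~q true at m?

s: successors {t, u, v}; []~q there: t:F, u:F, v:F. ✗
t: successors {s, y}; []~q there: s:F, y:T. ✓
u: successors {s, u, y}; []~q there: s:F, u:F, y:T. ✓
v: successors {s}; []~q there: s:F. ✗
w: successors {t, u, w}; []~q there: t:F, u:F, w:F. ✗
x: successors {s, w, x}; []~q there: s:F, w:F, x:F. ✗
y: successors {w}; []~q there: w:F. ✗
Satisfying worlds: {t, u}.

2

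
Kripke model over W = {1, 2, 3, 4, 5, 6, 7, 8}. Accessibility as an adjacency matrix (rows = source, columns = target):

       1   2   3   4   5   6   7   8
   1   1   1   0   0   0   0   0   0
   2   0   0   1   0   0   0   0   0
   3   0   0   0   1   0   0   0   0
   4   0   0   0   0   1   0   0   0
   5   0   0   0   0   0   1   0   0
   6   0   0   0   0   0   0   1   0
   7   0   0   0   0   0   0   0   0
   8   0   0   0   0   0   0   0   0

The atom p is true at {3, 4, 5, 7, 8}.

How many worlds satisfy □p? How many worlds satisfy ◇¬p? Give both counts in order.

6 and 2

For □p:
1: successors {1, 2}; p there: 1:F, 2:F. ✗
2: successors {3}; p there: 3:T. ✓
3: successors {4}; p there: 4:T. ✓
4: successors {5}; p there: 5:T. ✓
5: successors {6}; p there: 6:F. ✗
6: successors {7}; p there: 7:T. ✓
7: no successors, so □p holds vacuously. ✓
8: no successors, so □p holds vacuously. ✓
— 6 worlds.
For ◇¬p:
1: successors {1, 2}; ¬p there: 1:T, 2:T. ✓
2: successors {3}; ¬p there: 3:F. ✗
3: successors {4}; ¬p there: 4:F. ✗
4: successors {5}; ¬p there: 5:F. ✗
5: successors {6}; ¬p there: 6:T. ✓
6: successors {7}; ¬p there: 7:F. ✗
7: no successors, so ◇¬p fails. ✗
8: no successors, so ◇¬p fails. ✗
— 2 worlds.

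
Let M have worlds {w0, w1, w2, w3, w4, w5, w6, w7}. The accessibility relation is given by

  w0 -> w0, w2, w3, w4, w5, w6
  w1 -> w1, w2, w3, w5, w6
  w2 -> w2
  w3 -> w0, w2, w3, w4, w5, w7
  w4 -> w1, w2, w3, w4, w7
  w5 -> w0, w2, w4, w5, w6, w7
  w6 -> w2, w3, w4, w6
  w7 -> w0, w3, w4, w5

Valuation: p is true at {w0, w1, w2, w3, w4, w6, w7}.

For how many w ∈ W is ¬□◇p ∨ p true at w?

7

w0: ¬□◇p is F, p is T. ✓
w1: ¬□◇p is F, p is T. ✓
w2: ¬□◇p is F, p is T. ✓
w3: ¬□◇p is F, p is T. ✓
w4: ¬□◇p is F, p is T. ✓
w5: ¬□◇p is F, p is F. ✗
w6: ¬□◇p is F, p is T. ✓
w7: ¬□◇p is F, p is T. ✓
Satisfying worlds: {w0, w1, w2, w3, w4, w6, w7}.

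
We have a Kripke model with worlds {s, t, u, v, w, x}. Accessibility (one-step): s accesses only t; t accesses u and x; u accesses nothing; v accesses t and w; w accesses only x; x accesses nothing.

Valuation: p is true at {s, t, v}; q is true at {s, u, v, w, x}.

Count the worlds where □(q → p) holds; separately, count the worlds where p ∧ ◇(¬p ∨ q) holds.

3 and 2

For □(q → p):
s: successors {t}; q → p there: t:T. ✓
t: successors {u, x}; q → p there: u:F, x:F. ✗
u: no successors, so □(q → p) holds vacuously. ✓
v: successors {t, w}; q → p there: t:T, w:F. ✗
w: successors {x}; q → p there: x:F. ✗
x: no successors, so □(q → p) holds vacuously. ✓
— 3 worlds.
For p ∧ ◇(¬p ∨ q):
s: p is T, ◇(¬p ∨ q) is F. ✗
t: p is T, ◇(¬p ∨ q) is T. ✓
u: p is F, ◇(¬p ∨ q) is F. ✗
v: p is T, ◇(¬p ∨ q) is T. ✓
w: p is F, ◇(¬p ∨ q) is T. ✗
x: p is F, ◇(¬p ∨ q) is F. ✗
— 2 worlds.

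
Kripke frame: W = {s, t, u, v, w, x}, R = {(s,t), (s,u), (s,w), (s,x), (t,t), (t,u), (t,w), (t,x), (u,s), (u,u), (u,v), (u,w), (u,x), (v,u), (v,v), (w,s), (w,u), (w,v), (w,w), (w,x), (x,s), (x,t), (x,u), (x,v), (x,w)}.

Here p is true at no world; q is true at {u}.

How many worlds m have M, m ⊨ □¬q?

0

s: successors {t, u, w, x}; ¬q there: t:T, u:F, w:T, x:T. ✗
t: successors {t, u, w, x}; ¬q there: t:T, u:F, w:T, x:T. ✗
u: successors {s, u, v, w, x}; ¬q there: s:T, u:F, v:T, w:T, x:T. ✗
v: successors {u, v}; ¬q there: u:F, v:T. ✗
w: successors {s, u, v, w, x}; ¬q there: s:T, u:F, v:T, w:T, x:T. ✗
x: successors {s, t, u, v, w}; ¬q there: s:T, t:T, u:F, v:T, w:T. ✗
Satisfying worlds: ∅.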